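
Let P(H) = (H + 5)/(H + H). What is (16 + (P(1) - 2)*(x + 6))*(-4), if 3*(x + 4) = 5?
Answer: -236/3 ≈ -78.667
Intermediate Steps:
x = -7/3 (x = -4 + (⅓)*5 = -4 + 5/3 = -7/3 ≈ -2.3333)
P(H) = (5 + H)/(2*H) (P(H) = (5 + H)/((2*H)) = (5 + H)*(1/(2*H)) = (5 + H)/(2*H))
(16 + (P(1) - 2)*(x + 6))*(-4) = (16 + ((½)*(5 + 1)/1 - 2)*(-7/3 + 6))*(-4) = (16 + ((½)*1*6 - 2)*(11/3))*(-4) = (16 + (3 - 2)*(11/3))*(-4) = (16 + 1*(11/3))*(-4) = (16 + 11/3)*(-4) = (59/3)*(-4) = -236/3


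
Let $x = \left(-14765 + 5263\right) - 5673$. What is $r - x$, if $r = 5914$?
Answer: $21089$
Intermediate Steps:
$x = -15175$ ($x = -9502 - 5673 = -15175$)
$r - x = 5914 - -15175 = 5914 + 15175 = 21089$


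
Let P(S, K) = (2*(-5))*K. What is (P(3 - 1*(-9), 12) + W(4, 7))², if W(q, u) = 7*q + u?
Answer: 7225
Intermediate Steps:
P(S, K) = -10*K
W(q, u) = u + 7*q
(P(3 - 1*(-9), 12) + W(4, 7))² = (-10*12 + (7 + 7*4))² = (-120 + (7 + 28))² = (-120 + 35)² = (-85)² = 7225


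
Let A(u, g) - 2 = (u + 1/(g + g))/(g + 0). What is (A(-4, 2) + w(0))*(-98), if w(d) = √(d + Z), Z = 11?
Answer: -49/4 - 98*√11 ≈ -337.28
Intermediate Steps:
w(d) = √(11 + d) (w(d) = √(d + 11) = √(11 + d))
A(u, g) = 2 + (u + 1/(2*g))/g (A(u, g) = 2 + (u + 1/(g + g))/(g + 0) = 2 + (u + 1/(2*g))/g)
(A(-4, 2) + w(0))*(-98) = ((2 + (½)/2² - 4/2) + √(11 + 0))*(-98) = ((2 + (½)*(¼) - 4*½) + √11)*(-98) = ((2 + ⅛ - 2) + √11)*(-98) = (⅛ + √11)*(-98) = -49/4 - 98*√11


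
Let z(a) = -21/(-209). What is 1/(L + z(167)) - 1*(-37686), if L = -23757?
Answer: 187118225503/4965192 ≈ 37686.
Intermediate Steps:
z(a) = 21/209 (z(a) = -21*(-1/209) = 21/209)
1/(L + z(167)) - 1*(-37686) = 1/(-23757 + 21/209) - 1*(-37686) = 1/(-4965192/209) + 37686 = -209/4965192 + 37686 = 187118225503/4965192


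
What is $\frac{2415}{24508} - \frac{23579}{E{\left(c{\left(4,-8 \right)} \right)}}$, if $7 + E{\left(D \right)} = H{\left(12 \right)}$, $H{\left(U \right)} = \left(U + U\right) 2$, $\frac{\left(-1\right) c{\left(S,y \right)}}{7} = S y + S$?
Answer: $- \frac{577775117}{1004828} \approx -575.0$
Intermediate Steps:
$c{\left(S,y \right)} = - 7 S - 7 S y$ ($c{\left(S,y \right)} = - 7 \left(S y + S\right) = - 7 \left(S + S y\right) = - 7 S - 7 S y$)
$H{\left(U \right)} = 4 U$ ($H{\left(U \right)} = 2 U 2 = 4 U$)
$E{\left(D \right)} = 41$ ($E{\left(D \right)} = -7 + 4 \cdot 12 = -7 + 48 = 41$)
$\frac{2415}{24508} - \frac{23579}{E{\left(c{\left(4,-8 \right)} \right)}} = \frac{2415}{24508} - \frac{23579}{41} = - \frac{577775117}{1004828}$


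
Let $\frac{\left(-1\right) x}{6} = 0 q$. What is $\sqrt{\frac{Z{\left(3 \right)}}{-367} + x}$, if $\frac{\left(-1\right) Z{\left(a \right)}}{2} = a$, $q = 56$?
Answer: $\frac{\sqrt{2202}}{367} \approx 0.12786$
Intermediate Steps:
$Z{\left(a \right)} = - 2 a$
$x = 0$ ($x = - 6 \cdot 0 \cdot 56 = \left(-6\right) 0 = 0$)
$\sqrt{\frac{Z{\left(3 \right)}}{-367} + x} = \sqrt{\frac{\left(-2\right) 3}{-367} + 0} = \sqrt{\left(-6\right) \left(- \frac{1}{367}\right) + 0} = \sqrt{\frac{6}{367} + 0} = \sqrt{\frac{6}{367}} = \frac{\sqrt{2202}}{367}$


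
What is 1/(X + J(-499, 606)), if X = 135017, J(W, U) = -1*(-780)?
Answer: 1/135797 ≈ 7.3639e-6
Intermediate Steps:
J(W, U) = 780
1/(X + J(-499, 606)) = 1/(135017 + 780) = 1/135797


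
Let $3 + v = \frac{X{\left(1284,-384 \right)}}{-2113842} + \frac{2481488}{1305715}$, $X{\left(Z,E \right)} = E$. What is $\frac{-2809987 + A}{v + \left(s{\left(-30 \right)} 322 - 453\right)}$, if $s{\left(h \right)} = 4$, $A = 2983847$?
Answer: $\frac{19994444812259825}{95901189466684} \approx 208.49$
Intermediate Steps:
$v = - \frac{505708444939}{460012534505}$ ($v = -3 + \left(- \frac{384}{-2113842} + \frac{2481488}{1305715}\right) = -3 + \left(\left(-384\right) \left(- \frac{1}{2113842}\right) + 2481488 \cdot \frac{1}{1305715}\right) = -3 + \left(\frac{64}{352307} + \frac{2481488}{1305715}\right) = -3 + \frac{874329158576}{460012534505} = - \frac{505708444939}{460012534505} \approx -1.0993$)
$\frac{-2809987 + A}{v + \left(s{\left(-30 \right)} 322 - 453\right)} = \frac{-2809987 + 2983847}{- \frac{505708444939}{460012534505} + \left(4 \cdot 322 - 453\right)} = \frac{173860}{- \frac{505708444939}{460012534505} + \left(1288 - 453\right)} = \frac{173860}{- \frac{505708444939}{460012534505} + 835} = \frac{173860}{\frac{383604757866736}{460012534505}} = 173860 \cdot \frac{460012534505}{383604757866736} = \frac{19994444812259825}{95901189466684}$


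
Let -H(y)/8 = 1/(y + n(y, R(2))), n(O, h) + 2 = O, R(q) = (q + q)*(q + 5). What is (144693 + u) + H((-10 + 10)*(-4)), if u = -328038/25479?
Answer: 1228802275/8493 ≈ 1.4468e+5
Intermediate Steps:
R(q) = 2*q*(5 + q) (R(q) = (2*q)*(5 + q) = 2*q*(5 + q))
n(O, h) = -2 + O
H(y) = -8/(-2 + 2*y) (H(y) = -8/(y + (-2 + y)) = -8/(-2 + 2*y))
u = -109346/8493 (u = -328038*1/25479 = -109346/8493 ≈ -12.875)
(144693 + u) + H((-10 + 10)*(-4)) = (144693 - 109346/8493) - 4/(-1 + (-10 + 10)*(-4)) = 1228768303/8493 - 4/(-1 + 0*(-4)) = 1228768303/8493 - 4/(-1 + 0) = 1228768303/8493 - 4/(-1) = 1228768303/8493 - 4*(-1) = 1228768303/8493 + 4 = 1228802275/8493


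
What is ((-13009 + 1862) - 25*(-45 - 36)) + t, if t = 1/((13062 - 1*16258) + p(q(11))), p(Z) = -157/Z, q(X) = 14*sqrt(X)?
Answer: -200887028375710/22022256247 + 2198*sqrt(11)/22022256247 ≈ -9122.0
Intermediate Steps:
t = 1/(-3196 - 157*sqrt(11)/154) (t = 1/((13062 - 1*16258) - 157*sqrt(11)/154) = 1/((13062 - 16258) - 157*sqrt(11)/154) = 1/(-3196 - 157*sqrt(11)/154) ≈ -0.00031256)
((-13009 + 1862) - 25*(-45 - 36)) + t = ((-13009 + 1862) - 25*(-45 - 36)) + (-6890576/22022256247 + 2198*sqrt(11)/22022256247) = (-11147 - 25*(-81)) + (-6890576/22022256247 + 2198*sqrt(11)/22022256247) = (-11147 + 2025) + (-6890576/22022256247 + 2198*sqrt(11)/22022256247) = -9122 + (-6890576/22022256247 + 2198*sqrt(11)/22022256247) = -200887028375710/22022256247 + 2198*sqrt(11)/22022256247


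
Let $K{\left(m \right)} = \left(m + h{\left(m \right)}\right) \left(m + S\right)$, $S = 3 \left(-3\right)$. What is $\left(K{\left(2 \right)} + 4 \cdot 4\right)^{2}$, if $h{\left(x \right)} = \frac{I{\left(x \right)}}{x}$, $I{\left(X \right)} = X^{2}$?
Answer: $144$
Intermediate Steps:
$S = -9$
$h{\left(x \right)} = x$ ($h{\left(x \right)} = \frac{x^{2}}{x} = x$)
$K{\left(m \right)} = 2 m \left(-9 + m\right)$ ($K{\left(m \right)} = \left(m + m\right) \left(m - 9\right) = 2 m \left(-9 + m\right)$)
$\left(K{\left(2 \right)} + 4 \cdot 4\right)^{2} = \left(2 \cdot 2 \left(-9 + 2\right) + 4 \cdot 4\right)^{2} = \left(2 \cdot 2 \left(-7\right) + 16\right)^{2} = \left(-28 + 16\right)^{2} = \left(-12\right)^{2} = 144$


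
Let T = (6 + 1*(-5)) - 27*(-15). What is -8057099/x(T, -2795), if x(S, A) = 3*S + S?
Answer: -277831/56 ≈ -4961.3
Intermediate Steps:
T = 406 (T = (6 - 5) + 405 = 1 + 405 = 406)
x(S, A) = 4*S
-8057099/x(T, -2795) = -8057099/(4*406) = -8057099/1624 = -8057099*1/1624 = -277831/56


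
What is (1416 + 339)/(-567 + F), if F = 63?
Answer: -195/56 ≈ -3.4821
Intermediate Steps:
(1416 + 339)/(-567 + F) = (1416 + 339)/(-567 + 63) = 1755/(-504) = 1755*(-1/504) = -195/56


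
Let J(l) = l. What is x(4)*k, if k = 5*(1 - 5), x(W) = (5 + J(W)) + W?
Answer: -260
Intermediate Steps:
x(W) = 5 + 2*W (x(W) = (5 + W) + W = 5 + 2*W)
k = -20 (k = 5*(-4) = -20)
x(4)*k = (5 + 2*4)*(-20) = (5 + 8)*(-20) = 13*(-20) = -260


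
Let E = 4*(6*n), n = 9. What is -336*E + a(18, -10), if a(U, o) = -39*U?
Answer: -73278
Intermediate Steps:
E = 216 (E = 4*(6*9) = 4*54 = 216)
-336*E + a(18, -10) = -336*216 - 39*18 = -72576 - 702 = -73278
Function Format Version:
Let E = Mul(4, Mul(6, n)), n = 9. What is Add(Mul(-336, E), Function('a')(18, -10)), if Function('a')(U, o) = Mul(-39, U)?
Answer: -73278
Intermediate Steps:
E = 216 (E = Mul(4, Mul(6, 9)) = Mul(4, 54) = 216)
Add(Mul(-336, E), Function('a')(18, -10)) = Add(Mul(-336, 216), Mul(-39, 18)) = Add(-72576, -702) = -73278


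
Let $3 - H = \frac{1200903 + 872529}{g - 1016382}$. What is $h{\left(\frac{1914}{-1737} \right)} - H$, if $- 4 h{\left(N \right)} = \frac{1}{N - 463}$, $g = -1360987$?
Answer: $- \frac{9893289152889}{2555338843340} \approx -3.8716$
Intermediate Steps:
$h{\left(N \right)} = - \frac{1}{4 \left(-463 + N\right)}$ ($h{\left(N \right)} = - \frac{1}{4 \left(N - 463\right)} = - \frac{1}{4 \left(-463 + N\right)}$)
$H = \frac{9205539}{2377369}$ ($H = 3 - \frac{1200903 + 872529}{-1360987 - 1016382} = 3 - \frac{2073432}{-2377369} = 3 - 2073432 \left(- \frac{1}{2377369}\right) = 3 - - \frac{2073432}{2377369} = 3 + \frac{2073432}{2377369} = \frac{9205539}{2377369} \approx 3.8722$)
$h{\left(\frac{1914}{-1737} \right)} - H = - \frac{1}{-1852 + 4 \frac{1914}{-1737}} - \frac{9205539}{2377369} = - \frac{1}{-1852 + 4 \cdot 1914 \left(- \frac{1}{1737}\right)} - \frac{9205539}{2377369} = - \frac{1}{-1852 + 4 \left(- \frac{638}{579}\right)} - \frac{9205539}{2377369} = - \frac{1}{-1852 - \frac{2552}{579}} - \frac{9205539}{2377369} = - \frac{1}{- \frac{1074860}{579}} - \frac{9205539}{2377369} = \left(-1\right) \left(- \frac{579}{1074860}\right) - \frac{9205539}{2377369} = \frac{579}{1074860} - \frac{9205539}{2377369} = - \frac{9893289152889}{2555338843340}$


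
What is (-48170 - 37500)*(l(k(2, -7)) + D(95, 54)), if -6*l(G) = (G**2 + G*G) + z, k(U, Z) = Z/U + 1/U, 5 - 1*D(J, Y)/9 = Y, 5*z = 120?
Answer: 38380160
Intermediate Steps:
z = 24 (z = (1/5)*120 = 24)
D(J, Y) = 45 - 9*Y
k(U, Z) = 1/U + Z/U (k(U, Z) = Z/U + 1/U = 1/U + Z/U)
l(G) = -4 - G**2/3 (l(G) = -((G**2 + G*G) + 24)/6 = -((G**2 + G**2) + 24)/6 = -(2*G**2 + 24)/6 = -(24 + 2*G**2)/6 = -4 - G**2/3)
(-48170 - 37500)*(l(k(2, -7)) + D(95, 54)) = (-48170 - 37500)*((-4 - (1 - 7)**2/4/3) + (45 - 9*54)) = -85670*((-4 - ((1/2)*(-6))**2/3) + (45 - 486)) = -85670*((-4 - 1/3*(-3)**2) - 441) = -85670*((-4 - 1/3*9) - 441) = -85670*((-4 - 3) - 441) = -85670*(-7 - 441) = -85670*(-448) = 38380160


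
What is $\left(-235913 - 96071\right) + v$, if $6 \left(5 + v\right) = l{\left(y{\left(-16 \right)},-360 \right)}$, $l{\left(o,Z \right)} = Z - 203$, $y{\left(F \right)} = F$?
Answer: $- \frac{1992497}{6} \approx -3.3208 \cdot 10^{5}$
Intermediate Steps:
$l{\left(o,Z \right)} = -203 + Z$ ($l{\left(o,Z \right)} = Z - 203 = -203 + Z$)
$v = - \frac{593}{6}$ ($v = -5 + \frac{-203 - 360}{6} = -5 + \frac{1}{6} \left(-563\right) = -5 - \frac{563}{6} = - \frac{593}{6} \approx -98.833$)
$\left(-235913 - 96071\right) + v = \left(-235913 - 96071\right) - \frac{593}{6} = -331984 - \frac{593}{6} = - \frac{1992497}{6}$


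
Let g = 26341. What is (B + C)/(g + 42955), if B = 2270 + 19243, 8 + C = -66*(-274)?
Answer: 649/1136 ≈ 0.57130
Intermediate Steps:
C = 18076 (C = -8 - 66*(-274) = -8 + 18084 = 18076)
B = 21513
(B + C)/(g + 42955) = (21513 + 18076)/(26341 + 42955) = 39589/69296 = 39589*(1/69296) = 649/1136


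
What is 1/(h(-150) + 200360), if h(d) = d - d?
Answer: 1/200360 ≈ 4.9910e-6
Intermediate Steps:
h(d) = 0
1/(h(-150) + 200360) = 1/(0 + 200360) = 1/200360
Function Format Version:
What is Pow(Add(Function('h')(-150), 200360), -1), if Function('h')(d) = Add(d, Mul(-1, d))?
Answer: Rational(1, 200360) ≈ 4.9910e-6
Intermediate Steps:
Function('h')(d) = 0
Pow(Add(Function('h')(-150), 200360), -1) = Pow(Add(0, 200360), -1) = Pow(200360, -1) = Rational(1, 200360)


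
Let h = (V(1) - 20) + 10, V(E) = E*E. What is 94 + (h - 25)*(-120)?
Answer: 4174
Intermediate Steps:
V(E) = E²
h = -9 (h = (1² - 20) + 10 = (1 - 20) + 10 = -19 + 10 = -9)
94 + (h - 25)*(-120) = 94 + (-9 - 25)*(-120) = 94 - 34*(-120) = 94 + 4080 = 4174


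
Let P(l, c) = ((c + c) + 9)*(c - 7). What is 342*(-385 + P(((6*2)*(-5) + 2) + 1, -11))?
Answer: -51642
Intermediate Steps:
P(l, c) = (-7 + c)*(9 + 2*c) (P(l, c) = (2*c + 9)*(-7 + c) = (9 + 2*c)*(-7 + c) = (-7 + c)*(9 + 2*c))
342*(-385 + P(((6*2)*(-5) + 2) + 1, -11)) = 342*(-385 + (-63 - 5*(-11) + 2*(-11)**2)) = 342*(-385 + (-63 + 55 + 2*121)) = 342*(-385 + (-63 + 55 + 242)) = 342*(-385 + 234) = 342*(-151) = -51642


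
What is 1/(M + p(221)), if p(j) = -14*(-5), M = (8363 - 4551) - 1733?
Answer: 1/2149 ≈ 0.00046533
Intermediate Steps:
M = 2079 (M = 3812 - 1733 = 2079)
p(j) = 70
1/(M + p(221)) = 1/(2079 + 70) = 1/2149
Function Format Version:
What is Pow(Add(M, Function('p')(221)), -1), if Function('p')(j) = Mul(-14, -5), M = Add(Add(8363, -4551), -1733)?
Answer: Rational(1, 2149) ≈ 0.00046533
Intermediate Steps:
M = 2079 (M = Add(3812, -1733) = 2079)
Function('p')(j) = 70
Pow(Add(M, Function('p')(221)), -1) = Pow(Add(2079, 70), -1) = Pow(2149, -1) = Rational(1, 2149)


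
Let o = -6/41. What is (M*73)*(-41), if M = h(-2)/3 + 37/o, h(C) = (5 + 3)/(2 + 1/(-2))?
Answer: 13525367/18 ≈ 7.5141e+5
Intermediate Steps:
h(C) = 16/3 (h(C) = 8/(2 - ½) = 8/(3/2) = 8*(⅔) = 16/3)
o = -6/41 (o = -6*1/41 = -6/41 ≈ -0.14634)
M = -4519/18 (M = (16/3)/3 + 37/(-6/41) = (16/3)*(⅓) + 37*(-41/6) = 16/9 - 1517/6 = -4519/18 ≈ -251.06)
(M*73)*(-41) = -4519/18*73*(-41) = -329887/18*(-41) = 13525367/18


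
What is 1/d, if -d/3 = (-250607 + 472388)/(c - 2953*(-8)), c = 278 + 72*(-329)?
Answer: -214/665343 ≈ -0.00032164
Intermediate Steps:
c = -23410 (c = 278 - 23688 = -23410)
d = -665343/214 (d = -3*(-250607 + 472388)/(-23410 - 2953*(-8)) = -665343/(-23410 + 23624) = -665343/214 ≈ -3109.1)
1/d = 1/(-665343/214) = -214/665343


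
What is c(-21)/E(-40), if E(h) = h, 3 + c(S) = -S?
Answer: -9/20 ≈ -0.45000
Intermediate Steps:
c(S) = -3 - S
c(-21)/E(-40) = (-3 - 1*(-21))/(-40) = (-3 + 21)*(-1/40) = 18*(-1/40) = -9/20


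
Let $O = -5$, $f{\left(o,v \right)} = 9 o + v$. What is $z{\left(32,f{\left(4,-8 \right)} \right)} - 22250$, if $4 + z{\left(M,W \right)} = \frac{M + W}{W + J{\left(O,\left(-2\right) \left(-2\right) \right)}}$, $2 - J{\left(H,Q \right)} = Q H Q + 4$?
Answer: $- \frac{1179432}{53} \approx -22253.0$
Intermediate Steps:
$f{\left(o,v \right)} = v + 9 o$
$J{\left(H,Q \right)} = -2 - H Q^{2}$ ($J{\left(H,Q \right)} = 2 - \left(Q H Q + 4\right) = 2 - \left(H Q Q + 4\right) = 2 - \left(H Q^{2} + 4\right) = 2 - \left(4 + H Q^{2}\right) = -2 - H Q^{2}$)
$z{\left(M,W \right)} = -4 + \frac{M + W}{78 + W}$ ($z{\left(M,W \right)} = -4 + \frac{M + W}{W - \left(2 - 5 \left(\left(-2\right) \left(-2\right)\right)^{2}\right)} = -4 + \frac{M + W}{W - \left(2 - 5 \cdot 4^{2}\right)} = -4 + \frac{M + W}{W - \left(2 - 80\right)} = -4 + \frac{M + W}{W + \left(-2 + 80\right)} = -4 + \frac{M + W}{W + 78} = -4 + \frac{M + W}{78 + W}$)
$z{\left(32,f{\left(4,-8 \right)} \right)} - 22250 = \frac{-312 + 32 - 3 \left(-8 + 9 \cdot 4\right)}{78 + \left(-8 + 9 \cdot 4\right)} - 22250 = \frac{-312 + 32 - 3 \left(-8 + 36\right)}{78 + \left(-8 + 36\right)} - 22250 = \frac{-312 + 32 - 84}{78 + 28} - 22250 = \frac{-312 + 32 - 84}{106} - 22250 = \frac{1}{106} \left(-364\right) - 22250 = - \frac{182}{53} - 22250 = - \frac{1179432}{53}$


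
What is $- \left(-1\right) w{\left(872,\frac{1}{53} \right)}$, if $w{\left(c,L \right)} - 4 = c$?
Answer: $876$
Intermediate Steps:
$w{\left(c,L \right)} = 4 + c$
$- \left(-1\right) w{\left(872,\frac{1}{53} \right)} = - \left(-1\right) \left(4 + 872\right) = - \left(-1\right) 876 = \left(-1\right) \left(-876\right) = 876$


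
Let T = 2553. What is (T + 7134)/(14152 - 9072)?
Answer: 9687/5080 ≈ 1.9069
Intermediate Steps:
(T + 7134)/(14152 - 9072) = (2553 + 7134)/(14152 - 9072) = 9687/5080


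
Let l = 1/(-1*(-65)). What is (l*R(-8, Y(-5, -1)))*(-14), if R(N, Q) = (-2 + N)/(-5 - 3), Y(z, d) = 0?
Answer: -7/26 ≈ -0.26923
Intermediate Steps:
R(N, Q) = 1/4 - N/8 (R(N, Q) = (-2 + N)/(-8) = (-2 + N)*(-1/8) = 1/4 - N/8)
l = 1/65 ≈ 0.015385
(l*R(-8, Y(-5, -1)))*(-14) = ((1/4 - 1/8*(-8))/65)*(-14) = ((1/4 + 1)/65)*(-14) = ((1/65)*(5/4))*(-14) = (1/52)*(-14) = -7/26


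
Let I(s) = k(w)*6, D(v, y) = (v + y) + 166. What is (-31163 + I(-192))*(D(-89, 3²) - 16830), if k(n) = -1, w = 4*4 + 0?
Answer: 521893736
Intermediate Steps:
w = 16 (w = 16 + 0 = 16)
D(v, y) = 166 + v + y
I(s) = -6 (I(s) = -1*6 = -6)
(-31163 + I(-192))*(D(-89, 3²) - 16830) = (-31163 - 6)*((166 - 89 + 3²) - 16830) = -31169*((166 - 89 + 9) - 16830) = -31169*(86 - 16830) = -31169*(-16744) = 521893736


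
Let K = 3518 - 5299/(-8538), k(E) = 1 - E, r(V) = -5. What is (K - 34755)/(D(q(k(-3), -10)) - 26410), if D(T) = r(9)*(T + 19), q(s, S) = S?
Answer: 266696207/225872790 ≈ 1.1807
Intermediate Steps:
D(T) = -95 - 5*T (D(T) = -5*(T + 19) = -5*(19 + T) = -95 - 5*T)
K = 30041983/8538 (K = 3518 - 5299*(-1)/8538 = 3518 - 1*(-5299/8538) = 3518 + 5299/8538 = 30041983/8538 ≈ 3518.6)
(K - 34755)/(D(q(k(-3), -10)) - 26410) = (30041983/8538 - 34755)/((-95 - 5*(-10)) - 26410) = -266696207/(8538*((-95 + 50) - 26410)) = -266696207/(8538*(-45 - 26410)) = -266696207/8538/(-26455) = -266696207/8538*(-1/26455) = 266696207/225872790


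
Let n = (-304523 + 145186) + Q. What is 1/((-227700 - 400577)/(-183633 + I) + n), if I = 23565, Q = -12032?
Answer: -160068/27430064815 ≈ -5.8355e-6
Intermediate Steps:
n = -171369 (n = (-304523 + 145186) - 12032 = -159337 - 12032 = -171369)
1/((-227700 - 400577)/(-183633 + I) + n) = 1/((-227700 - 400577)/(-183633 + 23565) - 171369) = 1/(-628277/(-160068) - 171369) = 1/(-628277*(-1/160068) - 171369) = 1/(628277/160068 - 171369) = 1/(-27430064815/160068) = -160068/27430064815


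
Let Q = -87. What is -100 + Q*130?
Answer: -11410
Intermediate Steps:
-100 + Q*130 = -100 - 87*130 = -100 - 11310 = -11410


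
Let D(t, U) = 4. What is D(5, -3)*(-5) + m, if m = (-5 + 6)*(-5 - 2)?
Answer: -27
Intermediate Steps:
m = -7 (m = 1*(-7) = -7)
D(5, -3)*(-5) + m = 4*(-5) - 7 = -20 - 7 = -27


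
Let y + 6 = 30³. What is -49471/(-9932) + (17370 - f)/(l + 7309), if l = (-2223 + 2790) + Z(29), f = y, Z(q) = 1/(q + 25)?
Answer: 15878642983/4224129260 ≈ 3.7590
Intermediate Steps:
Z(q) = 1/(25 + q)
y = 26994 (y = -6 + 30³ = -6 + 27000 = 26994)
f = 26994
l = 30619/54 (l = (-2223 + 2790) + 1/(25 + 29) = 567 + 1/54 = 30619/54 ≈ 567.02)
-49471/(-9932) + (17370 - f)/(l + 7309) = -49471/(-9932) + (17370 - 1*26994)/(30619/54 + 7309) = -49471*(-1/9932) + (17370 - 26994)/(425305/54) = 49471/9932 - 9624*54/425305 = 49471/9932 - 519696/425305 = 15878642983/4224129260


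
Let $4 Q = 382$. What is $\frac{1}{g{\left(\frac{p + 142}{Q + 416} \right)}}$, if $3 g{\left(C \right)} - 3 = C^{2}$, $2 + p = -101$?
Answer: $\frac{348843}{349519} \approx 0.99807$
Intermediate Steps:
$Q = \frac{191}{2}$ ($Q = \frac{1}{4} \cdot 382 = \frac{191}{2} \approx 95.5$)
$p = -103$ ($p = -2 - 101 = -103$)
$g{\left(C \right)} = 1 + \frac{C^{2}}{3}$
$\frac{1}{g{\left(\frac{p + 142}{Q + 416} \right)}} = \frac{1}{1 + \frac{\left(\frac{-103 + 142}{\frac{191}{2} + 416}\right)^{2}}{3}} = \frac{1}{1 + \frac{\left(\frac{39}{\frac{1023}{2}}\right)^{2}}{3}} = \frac{1}{1 + \frac{\left(39 \cdot \frac{2}{1023}\right)^{2}}{3}} = \frac{1}{1 + \frac{\left(\frac{26}{341}\right)^{2}}{3}} = \frac{1}{1 + \frac{1}{3} \cdot \frac{676}{116281}} = \frac{1}{1 + \frac{676}{348843}} = \frac{1}{\frac{349519}{348843}} = \frac{348843}{349519}$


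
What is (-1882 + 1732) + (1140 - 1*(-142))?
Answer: 1132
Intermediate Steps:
(-1882 + 1732) + (1140 - 1*(-142)) = -150 + (1140 + 142) = -150 + 1282 = 1132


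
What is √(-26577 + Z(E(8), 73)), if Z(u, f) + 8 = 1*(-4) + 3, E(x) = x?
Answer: 3*I*√2954 ≈ 163.05*I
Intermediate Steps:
Z(u, f) = -9 (Z(u, f) = -8 + (1*(-4) + 3) = -8 + (-4 + 3) = -8 - 1 = -9)
√(-26577 + Z(E(8), 73)) = √(-26577 - 9) = √(-26586) = 3*I*√2954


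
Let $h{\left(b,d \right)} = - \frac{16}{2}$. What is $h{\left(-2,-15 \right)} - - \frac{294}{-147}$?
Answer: $-10$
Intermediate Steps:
$h{\left(b,d \right)} = -8$ ($h{\left(b,d \right)} = \left(-16\right) \frac{1}{2} = -8$)
$h{\left(-2,-15 \right)} - - \frac{294}{-147} = -8 - - \frac{294}{-147} = -8 - \left(-294\right) \left(- \frac{1}{147}\right) = -8 - 2 = -10$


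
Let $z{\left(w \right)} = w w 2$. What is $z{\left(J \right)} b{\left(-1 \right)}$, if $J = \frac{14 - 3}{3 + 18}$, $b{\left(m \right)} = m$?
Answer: $- \frac{242}{441} \approx -0.54875$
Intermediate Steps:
$J = \frac{11}{21} \approx 0.52381$
$z{\left(w \right)} = 2 w^{2}$ ($z{\left(w \right)} = w^{2} \cdot 2 = 2 w^{2}$)
$z{\left(J \right)} b{\left(-1 \right)} = 2 \left(\frac{11}{21}\right)^{2} \left(-1\right) = 2 \cdot \frac{121}{441} \left(-1\right) = \frac{242}{441} \left(-1\right) = - \frac{242}{441}$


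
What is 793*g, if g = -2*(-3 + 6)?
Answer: -4758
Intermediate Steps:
g = -6 (g = -2*3 = -6)
793*g = 793*(-6) = -4758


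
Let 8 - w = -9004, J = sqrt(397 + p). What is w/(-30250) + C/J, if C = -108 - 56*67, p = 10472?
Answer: -4506/15125 - 3860*sqrt(10869)/10869 ≈ -37.323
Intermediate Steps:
C = -3860 (C = -108 - 3752 = -3860)
J = sqrt(10869) (J = sqrt(397 + 10472) = sqrt(10869) ≈ 104.25)
w = 9012 (w = 8 - 1*(-9004) = 8 + 9004 = 9012)
w/(-30250) + C/J = 9012/(-30250) - 3860*sqrt(10869)/10869 = 9012*(-1/30250) - 3860*sqrt(10869)/10869 = -4506/15125 - 3860*sqrt(10869)/10869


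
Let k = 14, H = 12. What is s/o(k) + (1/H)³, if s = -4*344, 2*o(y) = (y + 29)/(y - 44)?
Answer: 3317761/1728 ≈ 1920.0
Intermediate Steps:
o(y) = (29 + y)/(2*(-44 + y)) (o(y) = ((y + 29)/(y - 44))/2 = ((29 + y)/(-44 + y))/2 = (29 + y)/(2*(-44 + y)))
s = -1376
s/o(k) + (1/H)³ = -1376*2*(-44 + 14)/(29 + 14) + (1/12)³ = -1376/((½)*43/(-30)) + (1/12)³ = -1376/((½)*(-1/30)*43) + 1/1728 = -1376/(-43/60) + 1/1728 = -1376*(-60/43) + 1/1728 = 1920 + 1/1728 = 3317761/1728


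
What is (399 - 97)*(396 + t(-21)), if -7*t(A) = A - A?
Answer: 119592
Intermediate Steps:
t(A) = 0 (t(A) = -(A - A)/7 = -⅐*0 = 0)
(399 - 97)*(396 + t(-21)) = (399 - 97)*(396 + 0) = 302*396 = 119592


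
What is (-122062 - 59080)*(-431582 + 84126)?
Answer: 62938874752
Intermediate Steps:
(-122062 - 59080)*(-431582 + 84126) = -181142*(-347456) = 62938874752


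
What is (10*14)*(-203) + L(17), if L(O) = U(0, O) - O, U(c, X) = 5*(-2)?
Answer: -28447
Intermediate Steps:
U(c, X) = -10
L(O) = -10 - O
(10*14)*(-203) + L(17) = (10*14)*(-203) + (-10 - 1*17) = 140*(-203) + (-10 - 17) = -28420 - 27 = -28447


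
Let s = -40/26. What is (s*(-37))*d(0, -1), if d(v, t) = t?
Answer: -740/13 ≈ -56.923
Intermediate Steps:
s = -20/13 (s = -40*1/26 = -20/13 ≈ -1.5385)
(s*(-37))*d(0, -1) = -20/13*(-37)*(-1) = (740/13)*(-1) = -740/13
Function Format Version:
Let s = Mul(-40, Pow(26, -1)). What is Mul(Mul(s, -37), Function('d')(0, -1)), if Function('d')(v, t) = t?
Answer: Rational(-740, 13) ≈ -56.923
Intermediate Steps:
s = Rational(-20, 13) (s = Mul(-40, Rational(1, 26)) = Rational(-20, 13) ≈ -1.5385)
Mul(Mul(s, -37), Function('d')(0, -1)) = Mul(Mul(Rational(-20, 13), -37), -1) = Mul(Rational(740, 13), -1) = Rational(-740, 13)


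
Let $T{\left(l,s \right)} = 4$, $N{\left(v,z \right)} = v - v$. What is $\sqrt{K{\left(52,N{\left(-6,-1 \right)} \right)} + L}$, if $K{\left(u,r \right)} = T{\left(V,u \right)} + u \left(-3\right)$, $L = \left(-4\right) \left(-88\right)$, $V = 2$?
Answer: $10 \sqrt{2} \approx 14.142$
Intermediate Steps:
$N{\left(v,z \right)} = 0$
$L = 352$
$K{\left(u,r \right)} = 4 - 3 u$ ($K{\left(u,r \right)} = 4 + u \left(-3\right) = 4 - 3 u$)
$\sqrt{K{\left(52,N{\left(-6,-1 \right)} \right)} + L} = \sqrt{\left(4 - 156\right) + 352} = \sqrt{-152 + 352} = \sqrt{200} = 10 \sqrt{2}$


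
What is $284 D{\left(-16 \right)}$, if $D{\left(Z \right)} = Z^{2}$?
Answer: $72704$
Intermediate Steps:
$284 D{\left(-16 \right)} = 284 \left(-16\right)^{2} = 284 \cdot 256 = 72704$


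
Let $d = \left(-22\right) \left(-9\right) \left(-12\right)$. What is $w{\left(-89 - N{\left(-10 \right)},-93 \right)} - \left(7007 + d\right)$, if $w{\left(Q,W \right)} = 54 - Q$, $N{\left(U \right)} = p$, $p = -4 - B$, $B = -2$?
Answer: $-4490$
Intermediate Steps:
$p = -2$ ($p = -4 - -2 = -4 + 2 = -2$)
$N{\left(U \right)} = -2$
$d = -2376$ ($d = 198 \left(-12\right) = -2376$)
$w{\left(-89 - N{\left(-10 \right)},-93 \right)} - \left(7007 + d\right) = \left(54 - \left(-89 - -2\right)\right) - 4631 = \left(54 - \left(-89 + 2\right)\right) + \left(-7007 + 2376\right) = \left(54 - -87\right) - 4631 = \left(54 + 87\right) - 4631 = 141 - 4631 = -4490$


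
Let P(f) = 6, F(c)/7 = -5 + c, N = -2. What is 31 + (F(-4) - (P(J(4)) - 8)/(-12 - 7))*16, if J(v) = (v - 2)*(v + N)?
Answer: -18595/19 ≈ -978.68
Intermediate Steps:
J(v) = (-2 + v)² (J(v) = (v - 2)*(v - 2) = (-2 + v)*(-2 + v) = (-2 + v)²)
F(c) = -35 + 7*c (F(c) = 7*(-5 + c) = -35 + 7*c)
31 + (F(-4) - (P(J(4)) - 8)/(-12 - 7))*16 = 31 + ((-35 + 7*(-4)) - (6 - 8)/(-12 - 7))*16 = 31 + ((-35 - 28) - (-2)/(-19))*16 = 31 + (-63 - (-2)*(-1)/19)*16 = 31 + (-63 - 1*2/19)*16 = 31 + (-63 - 2/19)*16 = 31 - 1199/19*16 = 31 - 19184/19 = -18595/19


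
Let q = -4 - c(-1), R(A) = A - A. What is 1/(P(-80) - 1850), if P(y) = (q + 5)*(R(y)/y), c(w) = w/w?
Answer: -1/1850 ≈ -0.00054054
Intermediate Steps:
R(A) = 0
c(w) = 1
q = -5 (q = -4 - 1*1 = -4 - 1 = -5)
P(y) = 0 (P(y) = (-5 + 5)*(0/y) = 0*0 = 0)
1/(P(-80) - 1850) = 1/(0 - 1850) = 1/(-1850) = -1/1850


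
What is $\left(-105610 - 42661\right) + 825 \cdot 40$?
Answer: $-115271$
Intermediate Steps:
$\left(-105610 - 42661\right) + 825 \cdot 40 = -148271 + 33000 = -115271$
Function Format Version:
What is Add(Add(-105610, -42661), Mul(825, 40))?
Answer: -115271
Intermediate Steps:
Add(Add(-105610, -42661), Mul(825, 40)) = Add(-148271, 33000) = -115271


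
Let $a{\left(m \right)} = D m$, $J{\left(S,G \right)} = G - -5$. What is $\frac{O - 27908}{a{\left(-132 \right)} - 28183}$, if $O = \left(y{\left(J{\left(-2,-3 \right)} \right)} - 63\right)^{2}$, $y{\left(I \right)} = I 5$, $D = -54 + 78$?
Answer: $\frac{25099}{31351} \approx 0.80058$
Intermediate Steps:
$J{\left(S,G \right)} = 5 + G$ ($J{\left(S,G \right)} = G + 5 = 5 + G$)
$D = 24$
$y{\left(I \right)} = 5 I$
$a{\left(m \right)} = 24 m$
$O = 2809$ ($O = \left(5 \left(5 - 3\right) - 63\right)^{2} = \left(5 \cdot 2 - 63\right)^{2} = \left(10 - 63\right)^{2} = \left(-53\right)^{2} = 2809$)
$\frac{O - 27908}{a{\left(-132 \right)} - 28183} = \frac{2809 - 27908}{24 \left(-132\right) - 28183} = - \frac{25099}{-3168 - 28183} = - \frac{25099}{-31351} = \left(-25099\right) \left(- \frac{1}{31351}\right) = \frac{25099}{31351}$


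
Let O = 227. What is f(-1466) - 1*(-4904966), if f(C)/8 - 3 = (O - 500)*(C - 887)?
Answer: 10043942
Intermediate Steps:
f(C) = 1937232 - 2184*C (f(C) = 24 + 8*((227 - 500)*(C - 887)) = 24 + 8*(-273*(-887 + C)) = 24 + 8*(242151 - 273*C) = 24 + (1937208 - 2184*C) = 1937232 - 2184*C)
f(-1466) - 1*(-4904966) = (1937232 - 2184*(-1466)) - 1*(-4904966) = (1937232 + 3201744) + 4904966 = 5138976 + 4904966 = 10043942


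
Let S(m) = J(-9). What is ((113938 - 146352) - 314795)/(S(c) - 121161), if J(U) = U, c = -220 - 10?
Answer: 347209/121170 ≈ 2.8655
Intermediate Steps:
c = -230
S(m) = -9
((113938 - 146352) - 314795)/(S(c) - 121161) = ((113938 - 146352) - 314795)/(-9 - 121161) = (-32414 - 314795)/(-121170) = -347209*(-1/121170) = 347209/121170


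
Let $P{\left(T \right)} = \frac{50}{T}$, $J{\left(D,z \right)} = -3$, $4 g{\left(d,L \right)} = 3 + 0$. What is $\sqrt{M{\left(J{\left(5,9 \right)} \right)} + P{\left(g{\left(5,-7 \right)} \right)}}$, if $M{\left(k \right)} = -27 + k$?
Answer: $\frac{\sqrt{330}}{3} \approx 6.0553$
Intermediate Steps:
$g{\left(d,L \right)} = \frac{3}{4}$ ($g{\left(d,L \right)} = \frac{3 + 0}{4} = \frac{1}{4} \cdot 3 = \frac{3}{4}$)
$\sqrt{M{\left(J{\left(5,9 \right)} \right)} + P{\left(g{\left(5,-7 \right)} \right)}} = \sqrt{\left(-27 - 3\right) + \frac{50}{\frac{3}{4}}} = \sqrt{-30 + 50 \cdot \frac{4}{3}} = \sqrt{-30 + \frac{200}{3}} = \sqrt{\frac{110}{3}} = \frac{\sqrt{330}}{3}$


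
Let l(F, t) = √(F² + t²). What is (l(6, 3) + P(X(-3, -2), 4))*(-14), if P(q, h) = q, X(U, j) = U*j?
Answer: -84 - 42*√5 ≈ -177.91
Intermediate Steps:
(l(6, 3) + P(X(-3, -2), 4))*(-14) = (√(6² + 3²) - 3*(-2))*(-14) = (√(36 + 9) + 6)*(-14) = (√45 + 6)*(-14) = (3*√5 + 6)*(-14) = (6 + 3*√5)*(-14) = -84 - 42*√5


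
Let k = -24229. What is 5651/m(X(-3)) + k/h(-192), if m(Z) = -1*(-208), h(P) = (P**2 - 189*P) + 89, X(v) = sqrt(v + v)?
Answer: 408845259/15234128 ≈ 26.837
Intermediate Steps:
X(v) = sqrt(2)*sqrt(v) (X(v) = sqrt(2*v) = sqrt(2)*sqrt(v))
h(P) = 89 + P**2 - 189*P
m(Z) = 208
5651/m(X(-3)) + k/h(-192) = 5651/208 - 24229/(89 + (-192)**2 - 189*(-192)) = 5651*(1/208) - 24229/(89 + 36864 + 36288) = 5651/208 - 24229/73241 = 408845259/15234128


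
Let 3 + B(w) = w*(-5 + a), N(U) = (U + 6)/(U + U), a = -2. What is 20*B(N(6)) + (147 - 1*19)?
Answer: -72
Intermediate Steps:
N(U) = (6 + U)/(2*U) (N(U) = (6 + U)/((2*U)) = (6 + U)*(1/(2*U)) = (6 + U)/(2*U))
B(w) = -3 - 7*w (B(w) = -3 + w*(-5 - 2) = -3 + w*(-7) = -3 - 7*w)
20*B(N(6)) + (147 - 1*19) = 20*(-3 - 7*(6 + 6)/(2*6)) + (147 - 1*19) = 20*(-3 - 7*12/(2*6)) + (147 - 19) = 20*(-3 - 7*1) + 128 = 20*(-3 - 7) + 128 = 20*(-10) + 128 = -200 + 128 = -72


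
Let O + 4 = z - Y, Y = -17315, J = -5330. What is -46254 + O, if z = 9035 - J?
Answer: -14578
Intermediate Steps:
z = 14365 (z = 9035 - 1*(-5330) = 9035 + 5330 = 14365)
O = 31676 (O = -4 + (14365 - 1*(-17315)) = -4 + (14365 + 17315) = -4 + 31680 = 31676)
-46254 + O = -46254 + 31676 = -14578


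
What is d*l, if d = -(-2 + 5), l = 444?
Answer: -1332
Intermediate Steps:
d = -3 (d = -1*3 = -3)
d*l = -3*444 = -1332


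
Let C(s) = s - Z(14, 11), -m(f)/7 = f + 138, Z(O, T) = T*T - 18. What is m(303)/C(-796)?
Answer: 3087/899 ≈ 3.4338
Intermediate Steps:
Z(O, T) = -18 + T**2 (Z(O, T) = T**2 - 18 = -18 + T**2)
m(f) = -966 - 7*f (m(f) = -7*(f + 138) = -7*(138 + f) = -966 - 7*f)
C(s) = -103 + s (C(s) = s - (-18 + 11**2) = s - (-18 + 121) = s - 1*103 = s - 103 = -103 + s)
m(303)/C(-796) = (-966 - 7*303)/(-103 - 796) = (-966 - 2121)/(-899) = -3087*(-1/899) = 3087/899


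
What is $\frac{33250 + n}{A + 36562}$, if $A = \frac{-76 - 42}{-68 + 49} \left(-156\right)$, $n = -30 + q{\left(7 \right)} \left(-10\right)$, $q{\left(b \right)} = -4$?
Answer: $\frac{63194}{67627} \approx 0.93445$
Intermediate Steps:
$n = 10$ ($n = -30 - -40 = -30 + 40 = 10$)
$A = - \frac{18408}{19}$ ($A = - \frac{118}{-19} \left(-156\right) = \left(-118\right) \left(- \frac{1}{19}\right) \left(-156\right) = \frac{118}{19} \left(-156\right) = - \frac{18408}{19} \approx -968.84$)
$\frac{33250 + n}{A + 36562} = \frac{33250 + 10}{- \frac{18408}{19} + 36562} = \frac{33260}{\frac{676270}{19}} = 33260 \cdot \frac{19}{676270} = \frac{63194}{67627}$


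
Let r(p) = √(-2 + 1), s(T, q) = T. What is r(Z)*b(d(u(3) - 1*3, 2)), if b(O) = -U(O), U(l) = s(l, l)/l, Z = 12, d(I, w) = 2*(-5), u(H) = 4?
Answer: -I ≈ -1.0*I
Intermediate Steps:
d(I, w) = -10
U(l) = 1 (U(l) = l/l = 1)
b(O) = -1 (b(O) = -1*1 = -1)
r(p) = I (r(p) = √(-1) = I)
r(Z)*b(d(u(3) - 1*3, 2)) = I*(-1) = -I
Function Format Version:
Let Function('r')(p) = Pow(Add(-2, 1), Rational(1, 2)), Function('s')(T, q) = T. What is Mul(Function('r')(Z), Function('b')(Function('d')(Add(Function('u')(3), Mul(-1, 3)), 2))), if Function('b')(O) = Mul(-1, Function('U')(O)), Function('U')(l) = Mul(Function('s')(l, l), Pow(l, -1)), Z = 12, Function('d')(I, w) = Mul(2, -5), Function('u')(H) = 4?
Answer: Mul(-1, I) ≈ Mul(-1.0000, I)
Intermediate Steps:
Function('d')(I, w) = -10
Function('U')(l) = 1 (Function('U')(l) = Mul(l, Pow(l, -1)) = 1)
Function('b')(O) = -1 (Function('b')(O) = Mul(-1, 1) = -1)
Function('r')(p) = I (Function('r')(p) = Pow(-1, Rational(1, 2)) = I)
Mul(Function('r')(Z), Function('b')(Function('d')(Add(Function('u')(3), Mul(-1, 3)), 2))) = Mul(I, -1) = Mul(-1, I)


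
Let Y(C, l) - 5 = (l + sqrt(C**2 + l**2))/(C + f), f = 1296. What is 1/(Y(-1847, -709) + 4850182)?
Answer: 736261007023/3571004512252759213 + 551*sqrt(3914090)/7142009024505518426 ≈ 2.0618e-7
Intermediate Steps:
Y(C, l) = 5 + (l + sqrt(C**2 + l**2))/(1296 + C) (Y(C, l) = 5 + (l + sqrt(C**2 + l**2))/(C + 1296) = 5 + (l + sqrt(C**2 + l**2))/(1296 + C))
1/(Y(-1847, -709) + 4850182) = 1/((6480 - 709 + sqrt((-1847)**2 + (-709)**2) + 5*(-1847))/(1296 - 1847) + 4850182) = 1/((6480 - 709 + sqrt(3411409 + 502681) - 9235)/(-551) + 4850182) = 1/(-(6480 - 709 + sqrt(3914090) - 9235)/551 + 4850182) = 1/(-(-3464 + sqrt(3914090))/551 + 4850182) = 1/((3464/551 - sqrt(3914090)/551) + 4850182) = 1/(2672453746/551 - sqrt(3914090)/551)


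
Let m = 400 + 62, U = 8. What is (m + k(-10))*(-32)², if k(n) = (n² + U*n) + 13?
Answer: 506880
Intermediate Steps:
m = 462
k(n) = 13 + n² + 8*n (k(n) = (n² + 8*n) + 13 = 13 + n² + 8*n)
(m + k(-10))*(-32)² = (462 + (13 + (-10)² + 8*(-10)))*(-32)² = (462 + (13 + 100 - 80))*1024 = (462 + 33)*1024 = 495*1024 = 506880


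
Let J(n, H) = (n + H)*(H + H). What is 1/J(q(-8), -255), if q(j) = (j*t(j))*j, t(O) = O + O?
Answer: 1/652290 ≈ 1.5331e-6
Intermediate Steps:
t(O) = 2*O
q(j) = 2*j³ (q(j) = (j*(2*j))*j = (2*j²)*j = 2*j³)
J(n, H) = 2*H*(H + n) (J(n, H) = (H + n)*(2*H) = 2*H*(H + n))
1/J(q(-8), -255) = 1/(2*(-255)*(-255 + 2*(-8)³)) = 1/(2*(-255)*(-255 + 2*(-512))) = 1/(2*(-255)*(-255 - 1024)) = 1/(2*(-255)*(-1279)) = 1/652290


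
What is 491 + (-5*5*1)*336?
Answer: -7909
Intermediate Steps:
491 + (-5*5*1)*336 = 491 - 25*1*336 = 491 - 25*336 = 491 - 8400 = -7909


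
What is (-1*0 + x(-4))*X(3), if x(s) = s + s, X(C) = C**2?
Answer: -72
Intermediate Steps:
x(s) = 2*s
(-1*0 + x(-4))*X(3) = (-1*0 + 2*(-4))*3**2 = (0 - 8)*9 = -8*9 = -72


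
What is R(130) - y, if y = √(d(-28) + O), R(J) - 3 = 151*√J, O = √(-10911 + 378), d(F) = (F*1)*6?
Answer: 3 - √(-168 + I*√10533) + 151*√130 ≈ 1720.9 - 13.507*I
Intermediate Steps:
d(F) = 6*F (d(F) = F*6 = 6*F)
O = I*√10533 (O = √(-10533) = I*√10533 ≈ 102.63*I)
R(J) = 3 + 151*√J
y = √(-168 + I*√10533) (y = √(6*(-28) + I*√10533) = √(-168 + I*√10533) ≈ 3.7992 + 13.507*I)
R(130) - y = (3 + 151*√130) - √(-168 + I*√10533) = 3 - √(-168 + I*√10533) + 151*√130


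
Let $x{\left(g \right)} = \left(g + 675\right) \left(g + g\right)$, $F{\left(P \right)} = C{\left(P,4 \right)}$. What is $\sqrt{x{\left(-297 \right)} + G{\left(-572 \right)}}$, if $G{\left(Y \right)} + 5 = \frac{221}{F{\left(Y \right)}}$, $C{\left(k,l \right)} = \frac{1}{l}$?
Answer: $i \sqrt{223653} \approx 472.92 i$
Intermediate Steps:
$F{\left(P \right)} = \frac{1}{4}$
$x{\left(g \right)} = 2 g \left(675 + g\right)$ ($x{\left(g \right)} = \left(675 + g\right) 2 g = 2 g \left(675 + g\right)$)
$G{\left(Y \right)} = 879$ ($G{\left(Y \right)} = -5 + 221 \frac{1}{\frac{1}{4}} = -5 + 221 \cdot 4 = -5 + 884 = 879$)
$\sqrt{x{\left(-297 \right)} + G{\left(-572 \right)}} = \sqrt{2 \left(-297\right) \left(675 - 297\right) + 879} = \sqrt{2 \left(-297\right) 378 + 879} = \sqrt{-224532 + 879} = \sqrt{-223653} = i \sqrt{223653}$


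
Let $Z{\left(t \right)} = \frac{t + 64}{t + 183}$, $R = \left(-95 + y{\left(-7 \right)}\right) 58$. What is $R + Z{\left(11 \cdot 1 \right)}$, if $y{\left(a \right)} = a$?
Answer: $- \frac{1147629}{194} \approx -5915.6$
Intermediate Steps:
$R = -5916$ ($R = \left(-95 - 7\right) 58 = \left(-102\right) 58 = -5916$)
$Z{\left(t \right)} = \frac{64 + t}{183 + t}$
$R + Z{\left(11 \cdot 1 \right)} = -5916 + \frac{64 + 11 \cdot 1}{183 + 11 \cdot 1} = -5916 + \frac{64 + 11}{183 + 11} = -5916 + \frac{1}{194} \cdot 75 = -5916 + \frac{75}{194} = - \frac{1147629}{194}$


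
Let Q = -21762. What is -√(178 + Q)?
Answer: -4*I*√1349 ≈ -146.92*I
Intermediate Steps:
-√(178 + Q) = -√(178 - 21762) = -√(-21584) = -4*I*√1349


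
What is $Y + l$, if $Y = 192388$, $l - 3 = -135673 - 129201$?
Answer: $-72483$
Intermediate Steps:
$l = -264871$ ($l = 3 - 264874 = -264871$)
$Y + l = 192388 - 264871 = -72483$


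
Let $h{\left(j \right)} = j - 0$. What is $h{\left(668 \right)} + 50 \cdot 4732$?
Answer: $237268$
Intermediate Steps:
$h{\left(j \right)} = j$ ($h{\left(j \right)} = j + \left(12 - 12\right) = j + 0 = j$)
$h{\left(668 \right)} + 50 \cdot 4732 = 668 + 50 \cdot 4732 = 668 + 236600 = 237268$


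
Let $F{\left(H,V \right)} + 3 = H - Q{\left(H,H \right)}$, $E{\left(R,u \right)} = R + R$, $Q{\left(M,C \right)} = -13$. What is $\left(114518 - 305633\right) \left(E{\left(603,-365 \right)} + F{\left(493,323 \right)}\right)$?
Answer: $-326615535$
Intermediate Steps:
$E{\left(R,u \right)} = 2 R$
$F{\left(H,V \right)} = 10 + H$ ($F{\left(H,V \right)} = -3 + \left(H - -13\right) = -3 + \left(H + 13\right) = -3 + \left(13 + H\right) = 10 + H$)
$\left(114518 - 305633\right) \left(E{\left(603,-365 \right)} + F{\left(493,323 \right)}\right) = \left(114518 - 305633\right) \left(2 \cdot 603 + \left(10 + 493\right)\right) = \left(114518 - 305633\right) \left(1206 + 503\right) = \left(114518 - 305633\right) 1709 = \left(-191115\right) 1709 = -326615535$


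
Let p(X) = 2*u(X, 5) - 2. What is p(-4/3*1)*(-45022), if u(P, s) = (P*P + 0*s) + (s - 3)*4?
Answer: -7113476/9 ≈ -7.9039e+5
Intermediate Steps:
u(P, s) = -12 + P² + 4*s (u(P, s) = (P² + 0) + (-3 + s)*4 = P² + (-12 + 4*s) = -12 + P² + 4*s)
p(X) = 14 + 2*X² (p(X) = 2*(-12 + X² + 4*5) - 2 = 2*(-12 + X² + 20) - 2 = 2*(8 + X²) - 2 = (16 + 2*X²) - 2 = 14 + 2*X²)
p(-4/3*1)*(-45022) = (14 + 2*(-4/3*1)²)*(-45022) = (14 + 2*(-4/3)²)*(-45022) = (14 + 2*(16/9))*(-45022) = (14 + 32/9)*(-45022) = (158/9)*(-45022) = -7113476/9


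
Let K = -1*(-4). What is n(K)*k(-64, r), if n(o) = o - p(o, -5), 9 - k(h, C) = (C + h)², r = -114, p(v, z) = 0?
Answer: -126700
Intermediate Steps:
K = 4
k(h, C) = 9 - (C + h)²
n(o) = o (n(o) = o - 1*0 = o + 0 = o)
n(K)*k(-64, r) = 4*(9 - (-114 - 64)²) = 4*(9 - 1*(-178)²) = 4*(9 - 1*31684) = 4*(9 - 31684) = 4*(-31675) = -126700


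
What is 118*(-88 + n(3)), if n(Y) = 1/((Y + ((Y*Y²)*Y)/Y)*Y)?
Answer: -467221/45 ≈ -10383.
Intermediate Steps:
n(Y) = 1/(Y*(Y + Y³)) (n(Y) = 1/((Y + (Y³*Y)/Y)*Y) = 1/((Y + Y⁴/Y)*Y) = 1/((Y + Y³)*Y) = 1/(Y*(Y + Y³)))
118*(-88 + n(3)) = 118*(-88 + 1/(3² + 3⁴)) = 118*(-88 + 1/(9 + 81)) = 118*(-88 + 1/90) = 118*(-7919/90) = -467221/45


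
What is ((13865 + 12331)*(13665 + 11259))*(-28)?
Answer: -18281454912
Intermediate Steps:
((13865 + 12331)*(13665 + 11259))*(-28) = (26196*24924)*(-28) = 652909104*(-28) = -18281454912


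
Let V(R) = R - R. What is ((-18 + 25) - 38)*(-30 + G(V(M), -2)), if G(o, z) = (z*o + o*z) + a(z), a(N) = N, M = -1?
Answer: 992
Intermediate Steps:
V(R) = 0
G(o, z) = z + 2*o*z (G(o, z) = (z*o + o*z) + z = (o*z + o*z) + z = 2*o*z + z = z + 2*o*z)
((-18 + 25) - 38)*(-30 + G(V(M), -2)) = ((-18 + 25) - 38)*(-30 - 2*(1 + 2*0)) = (7 - 38)*(-30 - 2*(1 + 0)) = -31*(-30 - 2*1) = -31*(-30 - 2) = -31*(-32) = 992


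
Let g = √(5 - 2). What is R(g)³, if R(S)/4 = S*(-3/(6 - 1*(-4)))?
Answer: -648*√3/125 ≈ -8.9790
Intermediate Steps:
g = √3 ≈ 1.7320
R(S) = -6*S/5 (R(S) = 4*(S*(-3/(6 - 1*(-4)))) = 4*(S*(-3/(6 + 4))) = 4*(S*(-3/10)) = 4*(-3*S/10) = -6*S/5)
R(g)³ = (-6*√3/5)³ = -648*√3/125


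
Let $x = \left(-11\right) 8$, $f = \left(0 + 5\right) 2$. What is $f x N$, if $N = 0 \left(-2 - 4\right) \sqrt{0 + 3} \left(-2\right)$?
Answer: $0$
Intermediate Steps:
$f = 10$ ($f = 5 \cdot 2 = 10$)
$x = -88$
$N = 0$ ($N = 0 \left(- 6 \sqrt{3}\right) \left(-2\right) = 0 \left(-2\right) = 0$)
$f x N = 10 \left(-88\right) 0 = \left(-880\right) 0 = 0$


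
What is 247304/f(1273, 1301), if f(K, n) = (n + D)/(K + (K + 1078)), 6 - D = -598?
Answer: 298743232/635 ≈ 4.7046e+5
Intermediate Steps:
D = 604 (D = 6 - 1*(-598) = 6 + 598 = 604)
f(K, n) = (604 + n)/(1078 + 2*K) (f(K, n) = (n + 604)/(K + (K + 1078)) = (604 + n)/(K + (1078 + K)) = (604 + n)/(1078 + 2*K))
247304/f(1273, 1301) = 247304/(((604 + 1301)/(2*(539 + 1273)))) = 247304/(((½)*1905/1812)) = 247304/(((½)*(1/1812)*1905)) = 247304/(635/1208) = 247304*(1208/635) = 298743232/635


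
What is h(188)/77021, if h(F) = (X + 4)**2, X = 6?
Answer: 100/77021 ≈ 0.0012983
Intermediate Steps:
h(F) = 100 (h(F) = (6 + 4)**2 = 10**2 = 100)
h(188)/77021 = 100/77021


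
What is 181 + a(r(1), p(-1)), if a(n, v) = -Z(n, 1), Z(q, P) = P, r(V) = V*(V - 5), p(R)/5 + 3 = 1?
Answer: 180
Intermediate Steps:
p(R) = -10 (p(R) = -15 + 5*1 = -15 + 5 = -10)
r(V) = V*(-5 + V)
a(n, v) = -1 (a(n, v) = -1*1 = -1)
181 + a(r(1), p(-1)) = 181 - 1 = 180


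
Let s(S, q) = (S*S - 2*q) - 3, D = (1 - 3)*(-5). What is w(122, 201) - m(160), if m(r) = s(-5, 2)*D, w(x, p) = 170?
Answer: -10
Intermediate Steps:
D = 10 (D = -2*(-5) = 10)
s(S, q) = -3 + S² - 2*q (s(S, q) = (S² - 2*q) - 3 = -3 + S² - 2*q)
m(r) = 180 (m(r) = (-3 + (-5)² - 2*2)*10 = (-3 + 25 - 4)*10 = 18*10 = 180)
w(122, 201) - m(160) = 170 - 1*180 = 170 - 180 = -10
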